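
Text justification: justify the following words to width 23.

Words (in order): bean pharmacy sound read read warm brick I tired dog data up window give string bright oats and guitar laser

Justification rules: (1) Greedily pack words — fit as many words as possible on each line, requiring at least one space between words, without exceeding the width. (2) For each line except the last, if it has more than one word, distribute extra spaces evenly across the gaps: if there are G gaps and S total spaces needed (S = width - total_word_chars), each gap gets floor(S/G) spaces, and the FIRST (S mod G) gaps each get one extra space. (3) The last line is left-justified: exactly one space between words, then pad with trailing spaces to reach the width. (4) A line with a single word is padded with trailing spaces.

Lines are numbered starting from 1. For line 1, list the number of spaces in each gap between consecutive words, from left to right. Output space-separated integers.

Answer: 3 3

Derivation:
Line 1: ['bean', 'pharmacy', 'sound'] (min_width=19, slack=4)
Line 2: ['read', 'read', 'warm', 'brick', 'I'] (min_width=22, slack=1)
Line 3: ['tired', 'dog', 'data', 'up'] (min_width=17, slack=6)
Line 4: ['window', 'give', 'string'] (min_width=18, slack=5)
Line 5: ['bright', 'oats', 'and', 'guitar'] (min_width=22, slack=1)
Line 6: ['laser'] (min_width=5, slack=18)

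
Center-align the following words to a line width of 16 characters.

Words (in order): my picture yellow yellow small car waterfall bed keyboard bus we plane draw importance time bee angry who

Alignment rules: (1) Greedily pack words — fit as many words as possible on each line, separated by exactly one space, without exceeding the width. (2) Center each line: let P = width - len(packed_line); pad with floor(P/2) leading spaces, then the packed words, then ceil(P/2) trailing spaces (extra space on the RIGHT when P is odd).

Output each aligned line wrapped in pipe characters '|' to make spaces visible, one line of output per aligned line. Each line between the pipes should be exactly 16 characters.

Answer: |   my picture   |
| yellow yellow  |
|   small car    |
| waterfall bed  |
|keyboard bus we |
|   plane draw   |
|importance time |
| bee angry who  |

Derivation:
Line 1: ['my', 'picture'] (min_width=10, slack=6)
Line 2: ['yellow', 'yellow'] (min_width=13, slack=3)
Line 3: ['small', 'car'] (min_width=9, slack=7)
Line 4: ['waterfall', 'bed'] (min_width=13, slack=3)
Line 5: ['keyboard', 'bus', 'we'] (min_width=15, slack=1)
Line 6: ['plane', 'draw'] (min_width=10, slack=6)
Line 7: ['importance', 'time'] (min_width=15, slack=1)
Line 8: ['bee', 'angry', 'who'] (min_width=13, slack=3)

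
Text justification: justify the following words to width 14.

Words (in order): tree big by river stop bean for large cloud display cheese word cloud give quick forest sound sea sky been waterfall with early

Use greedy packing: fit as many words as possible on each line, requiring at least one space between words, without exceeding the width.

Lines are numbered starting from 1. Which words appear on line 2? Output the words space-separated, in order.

Line 1: ['tree', 'big', 'by'] (min_width=11, slack=3)
Line 2: ['river', 'stop'] (min_width=10, slack=4)
Line 3: ['bean', 'for', 'large'] (min_width=14, slack=0)
Line 4: ['cloud', 'display'] (min_width=13, slack=1)
Line 5: ['cheese', 'word'] (min_width=11, slack=3)
Line 6: ['cloud', 'give'] (min_width=10, slack=4)
Line 7: ['quick', 'forest'] (min_width=12, slack=2)
Line 8: ['sound', 'sea', 'sky'] (min_width=13, slack=1)
Line 9: ['been', 'waterfall'] (min_width=14, slack=0)
Line 10: ['with', 'early'] (min_width=10, slack=4)

Answer: river stop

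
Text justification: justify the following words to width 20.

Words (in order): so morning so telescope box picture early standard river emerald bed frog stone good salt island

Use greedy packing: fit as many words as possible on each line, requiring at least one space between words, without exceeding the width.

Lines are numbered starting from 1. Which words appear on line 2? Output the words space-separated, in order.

Line 1: ['so', 'morning', 'so'] (min_width=13, slack=7)
Line 2: ['telescope', 'box'] (min_width=13, slack=7)
Line 3: ['picture', 'early'] (min_width=13, slack=7)
Line 4: ['standard', 'river'] (min_width=14, slack=6)
Line 5: ['emerald', 'bed', 'frog'] (min_width=16, slack=4)
Line 6: ['stone', 'good', 'salt'] (min_width=15, slack=5)
Line 7: ['island'] (min_width=6, slack=14)

Answer: telescope box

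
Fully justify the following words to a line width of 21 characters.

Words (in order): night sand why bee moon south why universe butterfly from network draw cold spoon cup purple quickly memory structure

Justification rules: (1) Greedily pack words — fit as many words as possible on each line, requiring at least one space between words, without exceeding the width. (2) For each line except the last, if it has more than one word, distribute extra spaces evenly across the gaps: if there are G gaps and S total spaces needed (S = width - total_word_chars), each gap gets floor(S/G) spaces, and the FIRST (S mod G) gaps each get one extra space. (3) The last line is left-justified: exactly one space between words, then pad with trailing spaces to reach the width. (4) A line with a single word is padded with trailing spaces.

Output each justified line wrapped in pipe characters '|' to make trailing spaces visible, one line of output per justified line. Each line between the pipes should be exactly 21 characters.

Line 1: ['night', 'sand', 'why', 'bee'] (min_width=18, slack=3)
Line 2: ['moon', 'south', 'why'] (min_width=14, slack=7)
Line 3: ['universe', 'butterfly'] (min_width=18, slack=3)
Line 4: ['from', 'network', 'draw'] (min_width=17, slack=4)
Line 5: ['cold', 'spoon', 'cup', 'purple'] (min_width=21, slack=0)
Line 6: ['quickly', 'memory'] (min_width=14, slack=7)
Line 7: ['structure'] (min_width=9, slack=12)

Answer: |night  sand  why  bee|
|moon     south    why|
|universe    butterfly|
|from   network   draw|
|cold spoon cup purple|
|quickly        memory|
|structure            |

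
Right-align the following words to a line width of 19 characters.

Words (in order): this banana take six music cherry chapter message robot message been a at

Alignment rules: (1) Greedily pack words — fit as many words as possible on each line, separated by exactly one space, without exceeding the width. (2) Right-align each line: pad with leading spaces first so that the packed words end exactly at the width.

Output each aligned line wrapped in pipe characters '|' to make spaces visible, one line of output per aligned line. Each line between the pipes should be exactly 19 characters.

Answer: |   this banana take|
|   six music cherry|
|    chapter message|
| robot message been|
|               a at|

Derivation:
Line 1: ['this', 'banana', 'take'] (min_width=16, slack=3)
Line 2: ['six', 'music', 'cherry'] (min_width=16, slack=3)
Line 3: ['chapter', 'message'] (min_width=15, slack=4)
Line 4: ['robot', 'message', 'been'] (min_width=18, slack=1)
Line 5: ['a', 'at'] (min_width=4, slack=15)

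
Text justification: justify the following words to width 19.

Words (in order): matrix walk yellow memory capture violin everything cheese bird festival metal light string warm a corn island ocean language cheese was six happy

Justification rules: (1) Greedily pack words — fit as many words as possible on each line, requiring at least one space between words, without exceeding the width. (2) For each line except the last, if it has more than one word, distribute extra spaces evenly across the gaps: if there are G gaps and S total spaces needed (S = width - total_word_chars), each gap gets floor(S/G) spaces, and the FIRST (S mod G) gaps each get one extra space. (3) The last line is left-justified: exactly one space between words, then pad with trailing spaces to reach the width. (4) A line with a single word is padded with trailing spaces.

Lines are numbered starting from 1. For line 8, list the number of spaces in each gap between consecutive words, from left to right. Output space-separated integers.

Answer: 1 1

Derivation:
Line 1: ['matrix', 'walk', 'yellow'] (min_width=18, slack=1)
Line 2: ['memory', 'capture'] (min_width=14, slack=5)
Line 3: ['violin', 'everything'] (min_width=17, slack=2)
Line 4: ['cheese', 'bird'] (min_width=11, slack=8)
Line 5: ['festival', 'metal'] (min_width=14, slack=5)
Line 6: ['light', 'string', 'warm', 'a'] (min_width=19, slack=0)
Line 7: ['corn', 'island', 'ocean'] (min_width=17, slack=2)
Line 8: ['language', 'cheese', 'was'] (min_width=19, slack=0)
Line 9: ['six', 'happy'] (min_width=9, slack=10)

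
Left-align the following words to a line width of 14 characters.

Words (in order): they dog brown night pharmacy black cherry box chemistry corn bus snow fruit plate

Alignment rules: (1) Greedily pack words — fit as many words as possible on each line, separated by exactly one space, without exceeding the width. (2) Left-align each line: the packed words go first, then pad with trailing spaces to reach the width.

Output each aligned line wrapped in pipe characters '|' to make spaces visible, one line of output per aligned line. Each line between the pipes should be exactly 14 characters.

Answer: |they dog brown|
|night pharmacy|
|black cherry  |
|box chemistry |
|corn bus snow |
|fruit plate   |

Derivation:
Line 1: ['they', 'dog', 'brown'] (min_width=14, slack=0)
Line 2: ['night', 'pharmacy'] (min_width=14, slack=0)
Line 3: ['black', 'cherry'] (min_width=12, slack=2)
Line 4: ['box', 'chemistry'] (min_width=13, slack=1)
Line 5: ['corn', 'bus', 'snow'] (min_width=13, slack=1)
Line 6: ['fruit', 'plate'] (min_width=11, slack=3)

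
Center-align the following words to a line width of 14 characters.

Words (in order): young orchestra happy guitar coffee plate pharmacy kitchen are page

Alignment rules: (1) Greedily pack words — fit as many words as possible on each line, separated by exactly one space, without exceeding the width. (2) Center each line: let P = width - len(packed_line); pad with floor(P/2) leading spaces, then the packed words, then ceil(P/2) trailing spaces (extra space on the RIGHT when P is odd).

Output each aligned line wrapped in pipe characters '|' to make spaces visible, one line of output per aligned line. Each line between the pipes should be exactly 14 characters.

Answer: |    young     |
|  orchestra   |
| happy guitar |
| coffee plate |
|   pharmacy   |
| kitchen are  |
|     page     |

Derivation:
Line 1: ['young'] (min_width=5, slack=9)
Line 2: ['orchestra'] (min_width=9, slack=5)
Line 3: ['happy', 'guitar'] (min_width=12, slack=2)
Line 4: ['coffee', 'plate'] (min_width=12, slack=2)
Line 5: ['pharmacy'] (min_width=8, slack=6)
Line 6: ['kitchen', 'are'] (min_width=11, slack=3)
Line 7: ['page'] (min_width=4, slack=10)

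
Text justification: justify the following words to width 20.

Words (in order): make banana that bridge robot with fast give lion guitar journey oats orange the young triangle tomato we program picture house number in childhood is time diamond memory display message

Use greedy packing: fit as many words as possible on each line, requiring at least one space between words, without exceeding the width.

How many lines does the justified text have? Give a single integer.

Answer: 11

Derivation:
Line 1: ['make', 'banana', 'that'] (min_width=16, slack=4)
Line 2: ['bridge', 'robot', 'with'] (min_width=17, slack=3)
Line 3: ['fast', 'give', 'lion'] (min_width=14, slack=6)
Line 4: ['guitar', 'journey', 'oats'] (min_width=19, slack=1)
Line 5: ['orange', 'the', 'young'] (min_width=16, slack=4)
Line 6: ['triangle', 'tomato', 'we'] (min_width=18, slack=2)
Line 7: ['program', 'picture'] (min_width=15, slack=5)
Line 8: ['house', 'number', 'in'] (min_width=15, slack=5)
Line 9: ['childhood', 'is', 'time'] (min_width=17, slack=3)
Line 10: ['diamond', 'memory'] (min_width=14, slack=6)
Line 11: ['display', 'message'] (min_width=15, slack=5)
Total lines: 11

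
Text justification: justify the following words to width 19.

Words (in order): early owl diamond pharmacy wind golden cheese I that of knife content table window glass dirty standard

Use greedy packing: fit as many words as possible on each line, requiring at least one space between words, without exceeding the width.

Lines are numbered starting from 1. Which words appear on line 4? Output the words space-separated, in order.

Answer: that of knife

Derivation:
Line 1: ['early', 'owl', 'diamond'] (min_width=17, slack=2)
Line 2: ['pharmacy', 'wind'] (min_width=13, slack=6)
Line 3: ['golden', 'cheese', 'I'] (min_width=15, slack=4)
Line 4: ['that', 'of', 'knife'] (min_width=13, slack=6)
Line 5: ['content', 'table'] (min_width=13, slack=6)
Line 6: ['window', 'glass', 'dirty'] (min_width=18, slack=1)
Line 7: ['standard'] (min_width=8, slack=11)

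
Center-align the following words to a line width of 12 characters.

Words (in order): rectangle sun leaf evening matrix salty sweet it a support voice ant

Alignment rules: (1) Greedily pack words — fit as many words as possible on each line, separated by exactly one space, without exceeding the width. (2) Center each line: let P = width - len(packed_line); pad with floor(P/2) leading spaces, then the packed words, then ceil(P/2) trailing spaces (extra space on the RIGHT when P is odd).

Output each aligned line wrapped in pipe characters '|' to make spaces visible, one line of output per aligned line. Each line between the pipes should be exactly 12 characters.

Answer: | rectangle  |
|  sun leaf  |
|  evening   |
|matrix salty|
| sweet it a |
|  support   |
| voice ant  |

Derivation:
Line 1: ['rectangle'] (min_width=9, slack=3)
Line 2: ['sun', 'leaf'] (min_width=8, slack=4)
Line 3: ['evening'] (min_width=7, slack=5)
Line 4: ['matrix', 'salty'] (min_width=12, slack=0)
Line 5: ['sweet', 'it', 'a'] (min_width=10, slack=2)
Line 6: ['support'] (min_width=7, slack=5)
Line 7: ['voice', 'ant'] (min_width=9, slack=3)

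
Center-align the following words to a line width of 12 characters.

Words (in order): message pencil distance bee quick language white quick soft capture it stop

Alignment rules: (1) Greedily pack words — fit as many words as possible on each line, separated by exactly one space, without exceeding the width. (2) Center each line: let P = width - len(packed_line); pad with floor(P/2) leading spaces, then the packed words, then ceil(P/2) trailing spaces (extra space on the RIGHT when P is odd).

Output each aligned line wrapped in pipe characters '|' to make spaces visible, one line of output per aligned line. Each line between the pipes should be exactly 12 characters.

Line 1: ['message'] (min_width=7, slack=5)
Line 2: ['pencil'] (min_width=6, slack=6)
Line 3: ['distance', 'bee'] (min_width=12, slack=0)
Line 4: ['quick'] (min_width=5, slack=7)
Line 5: ['language'] (min_width=8, slack=4)
Line 6: ['white', 'quick'] (min_width=11, slack=1)
Line 7: ['soft', 'capture'] (min_width=12, slack=0)
Line 8: ['it', 'stop'] (min_width=7, slack=5)

Answer: |  message   |
|   pencil   |
|distance bee|
|   quick    |
|  language  |
|white quick |
|soft capture|
|  it stop   |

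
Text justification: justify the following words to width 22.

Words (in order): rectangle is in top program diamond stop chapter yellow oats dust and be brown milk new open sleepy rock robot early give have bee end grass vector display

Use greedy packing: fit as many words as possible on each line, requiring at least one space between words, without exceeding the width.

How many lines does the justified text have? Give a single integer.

Answer: 8

Derivation:
Line 1: ['rectangle', 'is', 'in', 'top'] (min_width=19, slack=3)
Line 2: ['program', 'diamond', 'stop'] (min_width=20, slack=2)
Line 3: ['chapter', 'yellow', 'oats'] (min_width=19, slack=3)
Line 4: ['dust', 'and', 'be', 'brown', 'milk'] (min_width=22, slack=0)
Line 5: ['new', 'open', 'sleepy', 'rock'] (min_width=20, slack=2)
Line 6: ['robot', 'early', 'give', 'have'] (min_width=21, slack=1)
Line 7: ['bee', 'end', 'grass', 'vector'] (min_width=20, slack=2)
Line 8: ['display'] (min_width=7, slack=15)
Total lines: 8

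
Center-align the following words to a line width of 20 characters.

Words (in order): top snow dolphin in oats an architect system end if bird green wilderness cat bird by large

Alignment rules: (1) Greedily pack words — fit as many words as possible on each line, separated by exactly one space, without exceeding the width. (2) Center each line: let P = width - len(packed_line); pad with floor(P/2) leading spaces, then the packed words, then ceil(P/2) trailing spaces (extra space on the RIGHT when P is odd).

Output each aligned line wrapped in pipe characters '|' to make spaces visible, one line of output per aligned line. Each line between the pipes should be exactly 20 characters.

Answer: |top snow dolphin in |
| oats an architect  |
| system end if bird |
|green wilderness cat|
|   bird by large    |

Derivation:
Line 1: ['top', 'snow', 'dolphin', 'in'] (min_width=19, slack=1)
Line 2: ['oats', 'an', 'architect'] (min_width=17, slack=3)
Line 3: ['system', 'end', 'if', 'bird'] (min_width=18, slack=2)
Line 4: ['green', 'wilderness', 'cat'] (min_width=20, slack=0)
Line 5: ['bird', 'by', 'large'] (min_width=13, slack=7)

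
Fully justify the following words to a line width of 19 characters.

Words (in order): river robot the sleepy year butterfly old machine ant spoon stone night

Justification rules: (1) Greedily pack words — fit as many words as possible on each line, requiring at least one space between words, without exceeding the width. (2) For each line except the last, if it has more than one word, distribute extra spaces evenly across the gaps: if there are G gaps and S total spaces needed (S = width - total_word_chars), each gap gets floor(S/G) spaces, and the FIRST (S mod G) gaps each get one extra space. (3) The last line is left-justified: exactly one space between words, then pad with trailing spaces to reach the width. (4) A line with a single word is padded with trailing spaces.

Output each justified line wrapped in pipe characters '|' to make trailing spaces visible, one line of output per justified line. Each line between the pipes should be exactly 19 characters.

Answer: |river   robot   the|
|sleepy         year|
|butterfly       old|
|machine  ant  spoon|
|stone night        |

Derivation:
Line 1: ['river', 'robot', 'the'] (min_width=15, slack=4)
Line 2: ['sleepy', 'year'] (min_width=11, slack=8)
Line 3: ['butterfly', 'old'] (min_width=13, slack=6)
Line 4: ['machine', 'ant', 'spoon'] (min_width=17, slack=2)
Line 5: ['stone', 'night'] (min_width=11, slack=8)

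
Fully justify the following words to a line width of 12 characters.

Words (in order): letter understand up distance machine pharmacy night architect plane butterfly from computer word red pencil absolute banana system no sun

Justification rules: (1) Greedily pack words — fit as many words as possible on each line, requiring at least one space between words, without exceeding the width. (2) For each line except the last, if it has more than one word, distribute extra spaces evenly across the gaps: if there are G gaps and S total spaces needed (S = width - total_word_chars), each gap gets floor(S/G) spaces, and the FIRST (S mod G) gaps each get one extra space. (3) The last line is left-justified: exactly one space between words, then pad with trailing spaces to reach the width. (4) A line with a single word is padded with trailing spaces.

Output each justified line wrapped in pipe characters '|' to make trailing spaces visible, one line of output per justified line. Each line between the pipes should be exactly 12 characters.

Line 1: ['letter'] (min_width=6, slack=6)
Line 2: ['understand'] (min_width=10, slack=2)
Line 3: ['up', 'distance'] (min_width=11, slack=1)
Line 4: ['machine'] (min_width=7, slack=5)
Line 5: ['pharmacy'] (min_width=8, slack=4)
Line 6: ['night'] (min_width=5, slack=7)
Line 7: ['architect'] (min_width=9, slack=3)
Line 8: ['plane'] (min_width=5, slack=7)
Line 9: ['butterfly'] (min_width=9, slack=3)
Line 10: ['from'] (min_width=4, slack=8)
Line 11: ['computer'] (min_width=8, slack=4)
Line 12: ['word', 'red'] (min_width=8, slack=4)
Line 13: ['pencil'] (min_width=6, slack=6)
Line 14: ['absolute'] (min_width=8, slack=4)
Line 15: ['banana'] (min_width=6, slack=6)
Line 16: ['system', 'no'] (min_width=9, slack=3)
Line 17: ['sun'] (min_width=3, slack=9)

Answer: |letter      |
|understand  |
|up  distance|
|machine     |
|pharmacy    |
|night       |
|architect   |
|plane       |
|butterfly   |
|from        |
|computer    |
|word     red|
|pencil      |
|absolute    |
|banana      |
|system    no|
|sun         |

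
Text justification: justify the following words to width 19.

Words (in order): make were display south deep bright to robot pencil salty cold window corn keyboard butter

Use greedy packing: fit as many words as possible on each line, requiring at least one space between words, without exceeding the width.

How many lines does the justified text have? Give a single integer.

Line 1: ['make', 'were', 'display'] (min_width=17, slack=2)
Line 2: ['south', 'deep', 'bright'] (min_width=17, slack=2)
Line 3: ['to', 'robot', 'pencil'] (min_width=15, slack=4)
Line 4: ['salty', 'cold', 'window'] (min_width=17, slack=2)
Line 5: ['corn', 'keyboard'] (min_width=13, slack=6)
Line 6: ['butter'] (min_width=6, slack=13)
Total lines: 6

Answer: 6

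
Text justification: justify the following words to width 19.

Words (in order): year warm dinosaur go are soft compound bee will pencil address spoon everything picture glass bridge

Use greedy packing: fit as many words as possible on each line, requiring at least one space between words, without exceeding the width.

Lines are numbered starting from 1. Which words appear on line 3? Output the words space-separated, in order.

Line 1: ['year', 'warm', 'dinosaur'] (min_width=18, slack=1)
Line 2: ['go', 'are', 'soft'] (min_width=11, slack=8)
Line 3: ['compound', 'bee', 'will'] (min_width=17, slack=2)
Line 4: ['pencil', 'address'] (min_width=14, slack=5)
Line 5: ['spoon', 'everything'] (min_width=16, slack=3)
Line 6: ['picture', 'glass'] (min_width=13, slack=6)
Line 7: ['bridge'] (min_width=6, slack=13)

Answer: compound bee will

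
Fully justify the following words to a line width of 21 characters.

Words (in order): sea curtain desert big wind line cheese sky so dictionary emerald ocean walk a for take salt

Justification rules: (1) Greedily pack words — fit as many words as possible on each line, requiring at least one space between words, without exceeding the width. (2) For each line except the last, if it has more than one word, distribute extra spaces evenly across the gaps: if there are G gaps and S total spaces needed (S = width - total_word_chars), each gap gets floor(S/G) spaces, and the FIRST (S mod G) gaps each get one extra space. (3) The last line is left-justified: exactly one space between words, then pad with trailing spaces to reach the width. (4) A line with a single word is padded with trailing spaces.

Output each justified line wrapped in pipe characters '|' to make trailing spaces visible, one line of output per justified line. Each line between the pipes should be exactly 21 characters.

Answer: |sea   curtain  desert|
|big  wind line cheese|
|sky   so   dictionary|
|emerald  ocean walk a|
|for take salt        |

Derivation:
Line 1: ['sea', 'curtain', 'desert'] (min_width=18, slack=3)
Line 2: ['big', 'wind', 'line', 'cheese'] (min_width=20, slack=1)
Line 3: ['sky', 'so', 'dictionary'] (min_width=17, slack=4)
Line 4: ['emerald', 'ocean', 'walk', 'a'] (min_width=20, slack=1)
Line 5: ['for', 'take', 'salt'] (min_width=13, slack=8)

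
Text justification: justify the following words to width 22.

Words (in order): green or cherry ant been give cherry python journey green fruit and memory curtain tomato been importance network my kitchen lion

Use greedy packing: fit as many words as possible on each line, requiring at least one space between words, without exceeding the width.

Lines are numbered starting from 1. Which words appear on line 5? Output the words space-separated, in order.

Answer: curtain tomato been

Derivation:
Line 1: ['green', 'or', 'cherry', 'ant'] (min_width=19, slack=3)
Line 2: ['been', 'give', 'cherry'] (min_width=16, slack=6)
Line 3: ['python', 'journey', 'green'] (min_width=20, slack=2)
Line 4: ['fruit', 'and', 'memory'] (min_width=16, slack=6)
Line 5: ['curtain', 'tomato', 'been'] (min_width=19, slack=3)
Line 6: ['importance', 'network', 'my'] (min_width=21, slack=1)
Line 7: ['kitchen', 'lion'] (min_width=12, slack=10)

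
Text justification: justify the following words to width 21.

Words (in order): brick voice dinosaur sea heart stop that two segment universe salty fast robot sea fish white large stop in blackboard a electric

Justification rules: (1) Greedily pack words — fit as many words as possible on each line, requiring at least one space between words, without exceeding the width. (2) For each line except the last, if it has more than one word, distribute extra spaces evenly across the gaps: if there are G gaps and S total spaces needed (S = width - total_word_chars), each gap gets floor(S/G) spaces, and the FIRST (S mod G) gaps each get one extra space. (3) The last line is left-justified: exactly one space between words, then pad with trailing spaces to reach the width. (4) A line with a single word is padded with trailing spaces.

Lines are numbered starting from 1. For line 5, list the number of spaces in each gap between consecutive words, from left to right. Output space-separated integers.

Answer: 1 1 1

Derivation:
Line 1: ['brick', 'voice', 'dinosaur'] (min_width=20, slack=1)
Line 2: ['sea', 'heart', 'stop', 'that'] (min_width=19, slack=2)
Line 3: ['two', 'segment', 'universe'] (min_width=20, slack=1)
Line 4: ['salty', 'fast', 'robot', 'sea'] (min_width=20, slack=1)
Line 5: ['fish', 'white', 'large', 'stop'] (min_width=21, slack=0)
Line 6: ['in', 'blackboard', 'a'] (min_width=15, slack=6)
Line 7: ['electric'] (min_width=8, slack=13)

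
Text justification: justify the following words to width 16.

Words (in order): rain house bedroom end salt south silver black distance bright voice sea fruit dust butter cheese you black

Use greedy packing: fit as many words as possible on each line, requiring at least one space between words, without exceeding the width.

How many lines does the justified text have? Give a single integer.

Line 1: ['rain', 'house'] (min_width=10, slack=6)
Line 2: ['bedroom', 'end', 'salt'] (min_width=16, slack=0)
Line 3: ['south', 'silver'] (min_width=12, slack=4)
Line 4: ['black', 'distance'] (min_width=14, slack=2)
Line 5: ['bright', 'voice', 'sea'] (min_width=16, slack=0)
Line 6: ['fruit', 'dust'] (min_width=10, slack=6)
Line 7: ['butter', 'cheese'] (min_width=13, slack=3)
Line 8: ['you', 'black'] (min_width=9, slack=7)
Total lines: 8

Answer: 8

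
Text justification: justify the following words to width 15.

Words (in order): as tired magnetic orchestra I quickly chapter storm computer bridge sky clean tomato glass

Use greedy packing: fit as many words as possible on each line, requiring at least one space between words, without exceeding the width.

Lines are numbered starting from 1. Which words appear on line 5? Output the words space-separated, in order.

Line 1: ['as', 'tired'] (min_width=8, slack=7)
Line 2: ['magnetic'] (min_width=8, slack=7)
Line 3: ['orchestra', 'I'] (min_width=11, slack=4)
Line 4: ['quickly', 'chapter'] (min_width=15, slack=0)
Line 5: ['storm', 'computer'] (min_width=14, slack=1)
Line 6: ['bridge', 'sky'] (min_width=10, slack=5)
Line 7: ['clean', 'tomato'] (min_width=12, slack=3)
Line 8: ['glass'] (min_width=5, slack=10)

Answer: storm computer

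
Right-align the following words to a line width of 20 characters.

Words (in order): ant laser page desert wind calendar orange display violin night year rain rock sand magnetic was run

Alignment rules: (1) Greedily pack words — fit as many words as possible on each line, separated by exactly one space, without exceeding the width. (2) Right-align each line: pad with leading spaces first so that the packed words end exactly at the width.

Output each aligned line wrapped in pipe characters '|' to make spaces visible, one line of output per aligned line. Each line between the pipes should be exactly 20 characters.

Line 1: ['ant', 'laser', 'page'] (min_width=14, slack=6)
Line 2: ['desert', 'wind', 'calendar'] (min_width=20, slack=0)
Line 3: ['orange', 'display'] (min_width=14, slack=6)
Line 4: ['violin', 'night', 'year'] (min_width=17, slack=3)
Line 5: ['rain', 'rock', 'sand'] (min_width=14, slack=6)
Line 6: ['magnetic', 'was', 'run'] (min_width=16, slack=4)

Answer: |      ant laser page|
|desert wind calendar|
|      orange display|
|   violin night year|
|      rain rock sand|
|    magnetic was run|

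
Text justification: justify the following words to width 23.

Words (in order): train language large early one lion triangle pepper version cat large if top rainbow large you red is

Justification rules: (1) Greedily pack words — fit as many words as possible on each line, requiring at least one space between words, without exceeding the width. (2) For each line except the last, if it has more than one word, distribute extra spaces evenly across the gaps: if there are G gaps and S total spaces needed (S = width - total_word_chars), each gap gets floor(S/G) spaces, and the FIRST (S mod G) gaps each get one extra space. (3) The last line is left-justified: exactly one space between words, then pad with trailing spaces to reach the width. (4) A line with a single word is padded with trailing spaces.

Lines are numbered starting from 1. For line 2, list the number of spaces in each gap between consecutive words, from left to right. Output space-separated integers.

Line 1: ['train', 'language', 'large'] (min_width=20, slack=3)
Line 2: ['early', 'one', 'lion', 'triangle'] (min_width=23, slack=0)
Line 3: ['pepper', 'version', 'cat'] (min_width=18, slack=5)
Line 4: ['large', 'if', 'top', 'rainbow'] (min_width=20, slack=3)
Line 5: ['large', 'you', 'red', 'is'] (min_width=16, slack=7)

Answer: 1 1 1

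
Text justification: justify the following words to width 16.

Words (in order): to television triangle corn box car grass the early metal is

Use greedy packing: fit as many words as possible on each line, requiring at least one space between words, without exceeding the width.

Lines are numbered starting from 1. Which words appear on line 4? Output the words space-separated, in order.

Line 1: ['to', 'television'] (min_width=13, slack=3)
Line 2: ['triangle', 'corn'] (min_width=13, slack=3)
Line 3: ['box', 'car', 'grass'] (min_width=13, slack=3)
Line 4: ['the', 'early', 'metal'] (min_width=15, slack=1)
Line 5: ['is'] (min_width=2, slack=14)

Answer: the early metal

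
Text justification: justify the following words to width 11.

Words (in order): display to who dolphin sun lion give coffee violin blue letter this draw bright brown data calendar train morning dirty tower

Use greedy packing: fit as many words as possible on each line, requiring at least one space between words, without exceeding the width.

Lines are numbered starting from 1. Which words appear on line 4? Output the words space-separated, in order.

Answer: give coffee

Derivation:
Line 1: ['display', 'to'] (min_width=10, slack=1)
Line 2: ['who', 'dolphin'] (min_width=11, slack=0)
Line 3: ['sun', 'lion'] (min_width=8, slack=3)
Line 4: ['give', 'coffee'] (min_width=11, slack=0)
Line 5: ['violin', 'blue'] (min_width=11, slack=0)
Line 6: ['letter', 'this'] (min_width=11, slack=0)
Line 7: ['draw', 'bright'] (min_width=11, slack=0)
Line 8: ['brown', 'data'] (min_width=10, slack=1)
Line 9: ['calendar'] (min_width=8, slack=3)
Line 10: ['train'] (min_width=5, slack=6)
Line 11: ['morning'] (min_width=7, slack=4)
Line 12: ['dirty', 'tower'] (min_width=11, slack=0)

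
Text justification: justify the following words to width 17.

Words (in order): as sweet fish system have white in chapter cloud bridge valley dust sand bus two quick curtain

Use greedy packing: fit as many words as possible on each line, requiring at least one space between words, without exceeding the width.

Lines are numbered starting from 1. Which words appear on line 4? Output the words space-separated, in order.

Line 1: ['as', 'sweet', 'fish'] (min_width=13, slack=4)
Line 2: ['system', 'have', 'white'] (min_width=17, slack=0)
Line 3: ['in', 'chapter', 'cloud'] (min_width=16, slack=1)
Line 4: ['bridge', 'valley'] (min_width=13, slack=4)
Line 5: ['dust', 'sand', 'bus', 'two'] (min_width=17, slack=0)
Line 6: ['quick', 'curtain'] (min_width=13, slack=4)

Answer: bridge valley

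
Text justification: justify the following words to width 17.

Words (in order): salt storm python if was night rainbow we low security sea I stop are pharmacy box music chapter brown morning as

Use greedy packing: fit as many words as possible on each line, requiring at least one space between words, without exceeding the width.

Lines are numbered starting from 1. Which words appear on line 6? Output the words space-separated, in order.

Answer: box music chapter

Derivation:
Line 1: ['salt', 'storm', 'python'] (min_width=17, slack=0)
Line 2: ['if', 'was', 'night'] (min_width=12, slack=5)
Line 3: ['rainbow', 'we', 'low'] (min_width=14, slack=3)
Line 4: ['security', 'sea', 'I'] (min_width=14, slack=3)
Line 5: ['stop', 'are', 'pharmacy'] (min_width=17, slack=0)
Line 6: ['box', 'music', 'chapter'] (min_width=17, slack=0)
Line 7: ['brown', 'morning', 'as'] (min_width=16, slack=1)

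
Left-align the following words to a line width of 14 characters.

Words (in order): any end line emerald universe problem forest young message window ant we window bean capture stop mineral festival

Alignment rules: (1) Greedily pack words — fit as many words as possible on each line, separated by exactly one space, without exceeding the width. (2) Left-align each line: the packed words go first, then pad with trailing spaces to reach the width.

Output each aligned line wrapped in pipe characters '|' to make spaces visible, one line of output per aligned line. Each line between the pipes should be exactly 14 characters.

Line 1: ['any', 'end', 'line'] (min_width=12, slack=2)
Line 2: ['emerald'] (min_width=7, slack=7)
Line 3: ['universe'] (min_width=8, slack=6)
Line 4: ['problem', 'forest'] (min_width=14, slack=0)
Line 5: ['young', 'message'] (min_width=13, slack=1)
Line 6: ['window', 'ant', 'we'] (min_width=13, slack=1)
Line 7: ['window', 'bean'] (min_width=11, slack=3)
Line 8: ['capture', 'stop'] (min_width=12, slack=2)
Line 9: ['mineral'] (min_width=7, slack=7)
Line 10: ['festival'] (min_width=8, slack=6)

Answer: |any end line  |
|emerald       |
|universe      |
|problem forest|
|young message |
|window ant we |
|window bean   |
|capture stop  |
|mineral       |
|festival      |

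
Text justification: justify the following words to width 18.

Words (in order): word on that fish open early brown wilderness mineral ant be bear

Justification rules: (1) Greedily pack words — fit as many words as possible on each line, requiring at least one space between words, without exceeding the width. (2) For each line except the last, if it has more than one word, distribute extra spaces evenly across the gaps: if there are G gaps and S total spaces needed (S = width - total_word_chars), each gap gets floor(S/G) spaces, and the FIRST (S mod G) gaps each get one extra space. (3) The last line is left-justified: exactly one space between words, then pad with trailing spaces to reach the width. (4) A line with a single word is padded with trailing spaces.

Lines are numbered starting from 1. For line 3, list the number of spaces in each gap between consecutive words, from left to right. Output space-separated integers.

Line 1: ['word', 'on', 'that', 'fish'] (min_width=17, slack=1)
Line 2: ['open', 'early', 'brown'] (min_width=16, slack=2)
Line 3: ['wilderness', 'mineral'] (min_width=18, slack=0)
Line 4: ['ant', 'be', 'bear'] (min_width=11, slack=7)

Answer: 1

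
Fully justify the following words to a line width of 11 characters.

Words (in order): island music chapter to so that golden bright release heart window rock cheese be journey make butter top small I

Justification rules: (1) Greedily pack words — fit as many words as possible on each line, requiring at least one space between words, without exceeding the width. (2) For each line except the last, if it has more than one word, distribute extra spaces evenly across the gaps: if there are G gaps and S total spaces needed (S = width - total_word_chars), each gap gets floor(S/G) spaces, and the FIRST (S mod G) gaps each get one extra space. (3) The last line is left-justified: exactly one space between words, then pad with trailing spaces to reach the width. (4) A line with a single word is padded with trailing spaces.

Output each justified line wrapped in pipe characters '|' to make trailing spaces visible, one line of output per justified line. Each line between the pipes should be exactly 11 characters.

Answer: |island     |
|music      |
|chapter  to|
|so     that|
|golden     |
|bright     |
|release    |
|heart      |
|window rock|
|cheese   be|
|journey    |
|make butter|
|top small I|

Derivation:
Line 1: ['island'] (min_width=6, slack=5)
Line 2: ['music'] (min_width=5, slack=6)
Line 3: ['chapter', 'to'] (min_width=10, slack=1)
Line 4: ['so', 'that'] (min_width=7, slack=4)
Line 5: ['golden'] (min_width=6, slack=5)
Line 6: ['bright'] (min_width=6, slack=5)
Line 7: ['release'] (min_width=7, slack=4)
Line 8: ['heart'] (min_width=5, slack=6)
Line 9: ['window', 'rock'] (min_width=11, slack=0)
Line 10: ['cheese', 'be'] (min_width=9, slack=2)
Line 11: ['journey'] (min_width=7, slack=4)
Line 12: ['make', 'butter'] (min_width=11, slack=0)
Line 13: ['top', 'small', 'I'] (min_width=11, slack=0)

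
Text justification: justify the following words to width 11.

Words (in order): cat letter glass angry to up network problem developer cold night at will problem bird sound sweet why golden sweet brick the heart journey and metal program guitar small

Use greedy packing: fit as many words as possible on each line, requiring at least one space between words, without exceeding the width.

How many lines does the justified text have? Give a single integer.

Line 1: ['cat', 'letter'] (min_width=10, slack=1)
Line 2: ['glass', 'angry'] (min_width=11, slack=0)
Line 3: ['to', 'up'] (min_width=5, slack=6)
Line 4: ['network'] (min_width=7, slack=4)
Line 5: ['problem'] (min_width=7, slack=4)
Line 6: ['developer'] (min_width=9, slack=2)
Line 7: ['cold', 'night'] (min_width=10, slack=1)
Line 8: ['at', 'will'] (min_width=7, slack=4)
Line 9: ['problem'] (min_width=7, slack=4)
Line 10: ['bird', 'sound'] (min_width=10, slack=1)
Line 11: ['sweet', 'why'] (min_width=9, slack=2)
Line 12: ['golden'] (min_width=6, slack=5)
Line 13: ['sweet', 'brick'] (min_width=11, slack=0)
Line 14: ['the', 'heart'] (min_width=9, slack=2)
Line 15: ['journey', 'and'] (min_width=11, slack=0)
Line 16: ['metal'] (min_width=5, slack=6)
Line 17: ['program'] (min_width=7, slack=4)
Line 18: ['guitar'] (min_width=6, slack=5)
Line 19: ['small'] (min_width=5, slack=6)
Total lines: 19

Answer: 19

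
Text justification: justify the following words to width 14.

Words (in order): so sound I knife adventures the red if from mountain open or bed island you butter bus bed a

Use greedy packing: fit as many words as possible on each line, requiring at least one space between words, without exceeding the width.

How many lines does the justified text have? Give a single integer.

Answer: 8

Derivation:
Line 1: ['so', 'sound', 'I'] (min_width=10, slack=4)
Line 2: ['knife'] (min_width=5, slack=9)
Line 3: ['adventures', 'the'] (min_width=14, slack=0)
Line 4: ['red', 'if', 'from'] (min_width=11, slack=3)
Line 5: ['mountain', 'open'] (min_width=13, slack=1)
Line 6: ['or', 'bed', 'island'] (min_width=13, slack=1)
Line 7: ['you', 'butter', 'bus'] (min_width=14, slack=0)
Line 8: ['bed', 'a'] (min_width=5, slack=9)
Total lines: 8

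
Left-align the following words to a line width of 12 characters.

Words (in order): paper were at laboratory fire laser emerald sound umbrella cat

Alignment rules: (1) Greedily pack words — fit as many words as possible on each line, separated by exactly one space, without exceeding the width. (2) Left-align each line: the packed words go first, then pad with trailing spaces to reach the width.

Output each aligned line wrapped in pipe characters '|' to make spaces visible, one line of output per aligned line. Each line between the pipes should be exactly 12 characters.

Answer: |paper were  |
|at          |
|laboratory  |
|fire laser  |
|emerald     |
|sound       |
|umbrella cat|

Derivation:
Line 1: ['paper', 'were'] (min_width=10, slack=2)
Line 2: ['at'] (min_width=2, slack=10)
Line 3: ['laboratory'] (min_width=10, slack=2)
Line 4: ['fire', 'laser'] (min_width=10, slack=2)
Line 5: ['emerald'] (min_width=7, slack=5)
Line 6: ['sound'] (min_width=5, slack=7)
Line 7: ['umbrella', 'cat'] (min_width=12, slack=0)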